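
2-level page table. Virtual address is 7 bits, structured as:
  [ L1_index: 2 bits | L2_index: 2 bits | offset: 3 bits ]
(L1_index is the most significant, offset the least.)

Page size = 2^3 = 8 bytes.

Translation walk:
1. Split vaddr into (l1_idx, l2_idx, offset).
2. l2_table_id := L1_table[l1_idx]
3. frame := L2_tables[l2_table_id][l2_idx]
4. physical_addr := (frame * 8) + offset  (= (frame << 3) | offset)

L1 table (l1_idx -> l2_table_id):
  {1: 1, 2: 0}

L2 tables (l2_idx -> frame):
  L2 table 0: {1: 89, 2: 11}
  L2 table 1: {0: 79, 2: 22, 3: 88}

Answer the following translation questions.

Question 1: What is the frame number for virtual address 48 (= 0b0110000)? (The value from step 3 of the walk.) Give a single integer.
vaddr = 48: l1_idx=1, l2_idx=2
L1[1] = 1; L2[1][2] = 22

Answer: 22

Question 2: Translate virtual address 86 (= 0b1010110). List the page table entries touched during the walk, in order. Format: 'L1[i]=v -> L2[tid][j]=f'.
vaddr = 86 = 0b1010110
Split: l1_idx=2, l2_idx=2, offset=6

Answer: L1[2]=0 -> L2[0][2]=11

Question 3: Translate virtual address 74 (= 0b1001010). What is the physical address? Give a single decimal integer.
Answer: 714

Derivation:
vaddr = 74 = 0b1001010
Split: l1_idx=2, l2_idx=1, offset=2
L1[2] = 0
L2[0][1] = 89
paddr = 89 * 8 + 2 = 714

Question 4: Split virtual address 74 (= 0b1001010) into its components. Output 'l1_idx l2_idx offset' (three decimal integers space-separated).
vaddr = 74 = 0b1001010
  top 2 bits -> l1_idx = 2
  next 2 bits -> l2_idx = 1
  bottom 3 bits -> offset = 2

Answer: 2 1 2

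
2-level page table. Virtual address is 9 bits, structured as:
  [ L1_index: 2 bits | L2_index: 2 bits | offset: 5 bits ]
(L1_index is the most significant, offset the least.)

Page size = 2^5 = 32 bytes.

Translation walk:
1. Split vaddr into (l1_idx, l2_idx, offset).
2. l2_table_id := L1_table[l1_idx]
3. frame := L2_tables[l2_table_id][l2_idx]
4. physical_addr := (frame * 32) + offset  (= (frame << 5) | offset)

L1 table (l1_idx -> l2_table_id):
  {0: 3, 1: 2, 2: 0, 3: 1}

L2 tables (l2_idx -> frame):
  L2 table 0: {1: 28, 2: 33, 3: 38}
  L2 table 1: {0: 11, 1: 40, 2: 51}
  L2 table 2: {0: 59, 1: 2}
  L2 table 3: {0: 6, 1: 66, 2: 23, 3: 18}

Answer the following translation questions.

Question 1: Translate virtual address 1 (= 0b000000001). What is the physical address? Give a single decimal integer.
vaddr = 1 = 0b000000001
Split: l1_idx=0, l2_idx=0, offset=1
L1[0] = 3
L2[3][0] = 6
paddr = 6 * 32 + 1 = 193

Answer: 193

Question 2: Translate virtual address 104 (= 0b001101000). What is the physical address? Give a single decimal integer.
Answer: 584

Derivation:
vaddr = 104 = 0b001101000
Split: l1_idx=0, l2_idx=3, offset=8
L1[0] = 3
L2[3][3] = 18
paddr = 18 * 32 + 8 = 584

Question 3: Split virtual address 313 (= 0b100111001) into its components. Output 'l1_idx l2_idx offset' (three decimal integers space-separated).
vaddr = 313 = 0b100111001
  top 2 bits -> l1_idx = 2
  next 2 bits -> l2_idx = 1
  bottom 5 bits -> offset = 25

Answer: 2 1 25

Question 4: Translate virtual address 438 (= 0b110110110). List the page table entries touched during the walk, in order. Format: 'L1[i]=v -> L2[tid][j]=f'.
Answer: L1[3]=1 -> L2[1][1]=40

Derivation:
vaddr = 438 = 0b110110110
Split: l1_idx=3, l2_idx=1, offset=22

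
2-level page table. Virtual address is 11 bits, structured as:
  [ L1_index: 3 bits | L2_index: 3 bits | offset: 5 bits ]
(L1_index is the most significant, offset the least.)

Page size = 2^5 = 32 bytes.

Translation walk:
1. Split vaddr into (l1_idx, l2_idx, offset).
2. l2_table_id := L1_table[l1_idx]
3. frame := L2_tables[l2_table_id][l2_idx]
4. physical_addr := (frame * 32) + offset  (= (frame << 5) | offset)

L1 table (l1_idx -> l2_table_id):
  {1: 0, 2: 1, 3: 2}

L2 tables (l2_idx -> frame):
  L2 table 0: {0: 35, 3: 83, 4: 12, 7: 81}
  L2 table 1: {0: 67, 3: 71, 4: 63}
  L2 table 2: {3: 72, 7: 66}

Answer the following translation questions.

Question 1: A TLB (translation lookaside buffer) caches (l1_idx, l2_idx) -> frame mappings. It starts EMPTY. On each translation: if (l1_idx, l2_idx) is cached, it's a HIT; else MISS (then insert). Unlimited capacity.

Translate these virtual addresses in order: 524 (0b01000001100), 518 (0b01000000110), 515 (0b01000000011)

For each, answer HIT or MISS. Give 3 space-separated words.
vaddr=524: (2,0) not in TLB -> MISS, insert
vaddr=518: (2,0) in TLB -> HIT
vaddr=515: (2,0) in TLB -> HIT

Answer: MISS HIT HIT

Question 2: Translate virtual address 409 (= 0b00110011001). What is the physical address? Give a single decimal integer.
vaddr = 409 = 0b00110011001
Split: l1_idx=1, l2_idx=4, offset=25
L1[1] = 0
L2[0][4] = 12
paddr = 12 * 32 + 25 = 409

Answer: 409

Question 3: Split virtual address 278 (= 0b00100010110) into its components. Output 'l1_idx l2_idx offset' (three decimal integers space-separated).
vaddr = 278 = 0b00100010110
  top 3 bits -> l1_idx = 1
  next 3 bits -> l2_idx = 0
  bottom 5 bits -> offset = 22

Answer: 1 0 22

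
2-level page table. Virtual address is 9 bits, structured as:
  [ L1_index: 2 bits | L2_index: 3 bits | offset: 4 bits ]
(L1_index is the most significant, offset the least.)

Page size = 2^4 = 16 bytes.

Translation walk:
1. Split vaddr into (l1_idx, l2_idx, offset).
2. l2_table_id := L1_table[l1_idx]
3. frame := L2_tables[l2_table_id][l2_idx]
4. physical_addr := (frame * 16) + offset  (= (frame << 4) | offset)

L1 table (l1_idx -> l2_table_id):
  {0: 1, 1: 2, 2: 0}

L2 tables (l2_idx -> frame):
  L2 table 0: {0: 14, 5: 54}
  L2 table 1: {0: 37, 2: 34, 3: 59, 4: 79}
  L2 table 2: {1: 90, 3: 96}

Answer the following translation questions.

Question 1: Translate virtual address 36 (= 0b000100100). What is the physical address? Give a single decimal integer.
vaddr = 36 = 0b000100100
Split: l1_idx=0, l2_idx=2, offset=4
L1[0] = 1
L2[1][2] = 34
paddr = 34 * 16 + 4 = 548

Answer: 548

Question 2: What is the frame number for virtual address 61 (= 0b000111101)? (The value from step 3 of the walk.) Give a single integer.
vaddr = 61: l1_idx=0, l2_idx=3
L1[0] = 1; L2[1][3] = 59

Answer: 59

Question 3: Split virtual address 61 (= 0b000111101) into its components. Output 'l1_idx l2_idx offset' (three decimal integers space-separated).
vaddr = 61 = 0b000111101
  top 2 bits -> l1_idx = 0
  next 3 bits -> l2_idx = 3
  bottom 4 bits -> offset = 13

Answer: 0 3 13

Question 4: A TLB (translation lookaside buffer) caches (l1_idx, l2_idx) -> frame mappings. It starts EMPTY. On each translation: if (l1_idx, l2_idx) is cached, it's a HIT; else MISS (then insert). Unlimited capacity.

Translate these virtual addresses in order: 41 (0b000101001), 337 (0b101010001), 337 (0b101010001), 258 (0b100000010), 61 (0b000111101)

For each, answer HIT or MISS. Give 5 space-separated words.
vaddr=41: (0,2) not in TLB -> MISS, insert
vaddr=337: (2,5) not in TLB -> MISS, insert
vaddr=337: (2,5) in TLB -> HIT
vaddr=258: (2,0) not in TLB -> MISS, insert
vaddr=61: (0,3) not in TLB -> MISS, insert

Answer: MISS MISS HIT MISS MISS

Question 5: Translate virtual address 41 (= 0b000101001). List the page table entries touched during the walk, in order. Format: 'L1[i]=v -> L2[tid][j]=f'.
Answer: L1[0]=1 -> L2[1][2]=34

Derivation:
vaddr = 41 = 0b000101001
Split: l1_idx=0, l2_idx=2, offset=9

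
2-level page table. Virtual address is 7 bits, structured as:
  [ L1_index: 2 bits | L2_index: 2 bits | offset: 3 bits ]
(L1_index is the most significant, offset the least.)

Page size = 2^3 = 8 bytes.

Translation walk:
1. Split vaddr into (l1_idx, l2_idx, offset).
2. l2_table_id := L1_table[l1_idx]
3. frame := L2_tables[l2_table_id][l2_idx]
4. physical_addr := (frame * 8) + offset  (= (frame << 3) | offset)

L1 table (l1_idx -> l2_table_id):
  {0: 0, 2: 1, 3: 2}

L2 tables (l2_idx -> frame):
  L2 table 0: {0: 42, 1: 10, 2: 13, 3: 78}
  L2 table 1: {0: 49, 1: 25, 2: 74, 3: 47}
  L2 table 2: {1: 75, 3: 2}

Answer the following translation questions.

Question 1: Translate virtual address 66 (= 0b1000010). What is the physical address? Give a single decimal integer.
vaddr = 66 = 0b1000010
Split: l1_idx=2, l2_idx=0, offset=2
L1[2] = 1
L2[1][0] = 49
paddr = 49 * 8 + 2 = 394

Answer: 394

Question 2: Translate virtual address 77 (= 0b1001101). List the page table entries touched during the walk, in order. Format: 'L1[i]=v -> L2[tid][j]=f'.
Answer: L1[2]=1 -> L2[1][1]=25

Derivation:
vaddr = 77 = 0b1001101
Split: l1_idx=2, l2_idx=1, offset=5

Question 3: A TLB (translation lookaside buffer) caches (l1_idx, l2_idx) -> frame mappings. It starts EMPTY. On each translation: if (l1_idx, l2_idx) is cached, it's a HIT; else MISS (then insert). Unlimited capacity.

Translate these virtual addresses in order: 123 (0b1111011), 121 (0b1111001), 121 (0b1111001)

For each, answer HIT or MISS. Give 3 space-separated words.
Answer: MISS HIT HIT

Derivation:
vaddr=123: (3,3) not in TLB -> MISS, insert
vaddr=121: (3,3) in TLB -> HIT
vaddr=121: (3,3) in TLB -> HIT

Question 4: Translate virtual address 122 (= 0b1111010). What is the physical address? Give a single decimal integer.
vaddr = 122 = 0b1111010
Split: l1_idx=3, l2_idx=3, offset=2
L1[3] = 2
L2[2][3] = 2
paddr = 2 * 8 + 2 = 18

Answer: 18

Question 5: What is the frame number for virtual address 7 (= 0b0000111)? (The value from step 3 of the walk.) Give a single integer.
Answer: 42

Derivation:
vaddr = 7: l1_idx=0, l2_idx=0
L1[0] = 0; L2[0][0] = 42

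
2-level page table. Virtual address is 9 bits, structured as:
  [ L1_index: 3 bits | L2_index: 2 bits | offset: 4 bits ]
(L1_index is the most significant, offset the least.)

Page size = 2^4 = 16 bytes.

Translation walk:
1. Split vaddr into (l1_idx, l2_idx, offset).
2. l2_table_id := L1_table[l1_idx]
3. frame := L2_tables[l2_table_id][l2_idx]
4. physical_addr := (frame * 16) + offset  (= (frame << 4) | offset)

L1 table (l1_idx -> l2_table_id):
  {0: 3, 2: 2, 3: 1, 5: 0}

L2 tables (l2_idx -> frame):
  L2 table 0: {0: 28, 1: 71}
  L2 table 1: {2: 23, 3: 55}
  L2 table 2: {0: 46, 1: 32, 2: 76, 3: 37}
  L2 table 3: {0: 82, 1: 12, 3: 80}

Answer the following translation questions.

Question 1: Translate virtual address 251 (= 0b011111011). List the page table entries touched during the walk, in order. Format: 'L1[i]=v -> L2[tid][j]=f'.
Answer: L1[3]=1 -> L2[1][3]=55

Derivation:
vaddr = 251 = 0b011111011
Split: l1_idx=3, l2_idx=3, offset=11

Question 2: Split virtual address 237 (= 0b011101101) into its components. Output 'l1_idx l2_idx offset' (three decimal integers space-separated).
vaddr = 237 = 0b011101101
  top 3 bits -> l1_idx = 3
  next 2 bits -> l2_idx = 2
  bottom 4 bits -> offset = 13

Answer: 3 2 13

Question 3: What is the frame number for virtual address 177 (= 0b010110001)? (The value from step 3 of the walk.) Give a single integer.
vaddr = 177: l1_idx=2, l2_idx=3
L1[2] = 2; L2[2][3] = 37

Answer: 37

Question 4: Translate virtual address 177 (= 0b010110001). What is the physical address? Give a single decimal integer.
Answer: 593

Derivation:
vaddr = 177 = 0b010110001
Split: l1_idx=2, l2_idx=3, offset=1
L1[2] = 2
L2[2][3] = 37
paddr = 37 * 16 + 1 = 593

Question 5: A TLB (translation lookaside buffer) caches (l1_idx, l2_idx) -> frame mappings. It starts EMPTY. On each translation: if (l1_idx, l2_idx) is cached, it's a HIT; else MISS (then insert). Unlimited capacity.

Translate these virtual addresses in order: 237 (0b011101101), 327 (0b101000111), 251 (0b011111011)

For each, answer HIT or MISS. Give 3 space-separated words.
Answer: MISS MISS MISS

Derivation:
vaddr=237: (3,2) not in TLB -> MISS, insert
vaddr=327: (5,0) not in TLB -> MISS, insert
vaddr=251: (3,3) not in TLB -> MISS, insert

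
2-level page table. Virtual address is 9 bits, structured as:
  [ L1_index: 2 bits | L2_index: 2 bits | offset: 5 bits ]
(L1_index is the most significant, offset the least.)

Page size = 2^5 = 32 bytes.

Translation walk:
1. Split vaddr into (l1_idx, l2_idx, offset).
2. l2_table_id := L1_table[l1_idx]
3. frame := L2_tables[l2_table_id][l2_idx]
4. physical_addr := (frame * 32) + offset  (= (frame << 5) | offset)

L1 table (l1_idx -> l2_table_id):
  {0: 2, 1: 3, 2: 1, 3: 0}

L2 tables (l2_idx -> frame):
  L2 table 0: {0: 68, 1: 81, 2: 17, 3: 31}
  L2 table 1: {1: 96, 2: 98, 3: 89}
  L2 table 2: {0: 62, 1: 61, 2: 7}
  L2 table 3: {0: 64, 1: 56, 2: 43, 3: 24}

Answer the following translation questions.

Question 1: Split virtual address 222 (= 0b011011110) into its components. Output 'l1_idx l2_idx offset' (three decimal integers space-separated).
vaddr = 222 = 0b011011110
  top 2 bits -> l1_idx = 1
  next 2 bits -> l2_idx = 2
  bottom 5 bits -> offset = 30

Answer: 1 2 30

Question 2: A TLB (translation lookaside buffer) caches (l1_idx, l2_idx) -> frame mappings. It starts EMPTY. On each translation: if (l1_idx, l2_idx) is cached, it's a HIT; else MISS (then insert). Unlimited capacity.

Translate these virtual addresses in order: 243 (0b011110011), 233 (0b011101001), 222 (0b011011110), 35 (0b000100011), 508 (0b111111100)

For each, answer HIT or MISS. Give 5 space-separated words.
vaddr=243: (1,3) not in TLB -> MISS, insert
vaddr=233: (1,3) in TLB -> HIT
vaddr=222: (1,2) not in TLB -> MISS, insert
vaddr=35: (0,1) not in TLB -> MISS, insert
vaddr=508: (3,3) not in TLB -> MISS, insert

Answer: MISS HIT MISS MISS MISS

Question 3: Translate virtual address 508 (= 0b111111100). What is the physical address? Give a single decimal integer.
Answer: 1020

Derivation:
vaddr = 508 = 0b111111100
Split: l1_idx=3, l2_idx=3, offset=28
L1[3] = 0
L2[0][3] = 31
paddr = 31 * 32 + 28 = 1020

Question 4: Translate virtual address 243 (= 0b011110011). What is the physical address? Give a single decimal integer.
Answer: 787

Derivation:
vaddr = 243 = 0b011110011
Split: l1_idx=1, l2_idx=3, offset=19
L1[1] = 3
L2[3][3] = 24
paddr = 24 * 32 + 19 = 787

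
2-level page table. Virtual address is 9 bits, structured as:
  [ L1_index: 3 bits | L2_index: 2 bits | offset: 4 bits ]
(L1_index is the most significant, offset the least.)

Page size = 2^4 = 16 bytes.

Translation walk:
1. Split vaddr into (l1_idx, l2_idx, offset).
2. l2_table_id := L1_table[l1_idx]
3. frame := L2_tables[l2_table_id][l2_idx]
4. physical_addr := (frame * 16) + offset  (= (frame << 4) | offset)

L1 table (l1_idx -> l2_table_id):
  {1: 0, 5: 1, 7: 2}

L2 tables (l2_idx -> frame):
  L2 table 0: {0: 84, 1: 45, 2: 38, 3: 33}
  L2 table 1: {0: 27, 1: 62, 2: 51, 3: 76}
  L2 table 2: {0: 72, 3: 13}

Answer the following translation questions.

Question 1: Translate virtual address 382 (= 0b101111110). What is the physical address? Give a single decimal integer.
Answer: 1230

Derivation:
vaddr = 382 = 0b101111110
Split: l1_idx=5, l2_idx=3, offset=14
L1[5] = 1
L2[1][3] = 76
paddr = 76 * 16 + 14 = 1230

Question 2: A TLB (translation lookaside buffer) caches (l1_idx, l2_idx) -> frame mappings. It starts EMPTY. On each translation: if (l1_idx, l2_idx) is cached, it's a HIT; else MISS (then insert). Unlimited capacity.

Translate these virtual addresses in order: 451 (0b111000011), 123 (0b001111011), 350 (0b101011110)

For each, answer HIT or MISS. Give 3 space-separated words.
Answer: MISS MISS MISS

Derivation:
vaddr=451: (7,0) not in TLB -> MISS, insert
vaddr=123: (1,3) not in TLB -> MISS, insert
vaddr=350: (5,1) not in TLB -> MISS, insert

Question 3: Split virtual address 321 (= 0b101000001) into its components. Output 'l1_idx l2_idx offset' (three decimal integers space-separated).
Answer: 5 0 1

Derivation:
vaddr = 321 = 0b101000001
  top 3 bits -> l1_idx = 5
  next 2 bits -> l2_idx = 0
  bottom 4 bits -> offset = 1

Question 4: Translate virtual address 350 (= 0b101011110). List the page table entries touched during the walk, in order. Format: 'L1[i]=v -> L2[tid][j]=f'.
Answer: L1[5]=1 -> L2[1][1]=62

Derivation:
vaddr = 350 = 0b101011110
Split: l1_idx=5, l2_idx=1, offset=14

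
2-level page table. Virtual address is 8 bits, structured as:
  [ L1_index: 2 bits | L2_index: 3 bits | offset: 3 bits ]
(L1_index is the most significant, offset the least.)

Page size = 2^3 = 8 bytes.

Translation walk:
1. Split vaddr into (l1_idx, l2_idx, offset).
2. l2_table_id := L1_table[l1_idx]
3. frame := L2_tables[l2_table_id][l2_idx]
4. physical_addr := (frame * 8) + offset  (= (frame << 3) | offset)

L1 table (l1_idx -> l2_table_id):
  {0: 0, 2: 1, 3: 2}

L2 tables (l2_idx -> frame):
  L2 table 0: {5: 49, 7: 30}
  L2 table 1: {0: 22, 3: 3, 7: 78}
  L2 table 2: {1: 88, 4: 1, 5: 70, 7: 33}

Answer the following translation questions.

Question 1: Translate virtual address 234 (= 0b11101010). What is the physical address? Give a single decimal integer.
Answer: 562

Derivation:
vaddr = 234 = 0b11101010
Split: l1_idx=3, l2_idx=5, offset=2
L1[3] = 2
L2[2][5] = 70
paddr = 70 * 8 + 2 = 562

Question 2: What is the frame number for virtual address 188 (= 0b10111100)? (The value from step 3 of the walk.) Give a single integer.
vaddr = 188: l1_idx=2, l2_idx=7
L1[2] = 1; L2[1][7] = 78

Answer: 78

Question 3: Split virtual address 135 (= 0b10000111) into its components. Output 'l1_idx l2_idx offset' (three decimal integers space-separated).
vaddr = 135 = 0b10000111
  top 2 bits -> l1_idx = 2
  next 3 bits -> l2_idx = 0
  bottom 3 bits -> offset = 7

Answer: 2 0 7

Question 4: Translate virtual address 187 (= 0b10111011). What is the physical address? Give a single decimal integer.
vaddr = 187 = 0b10111011
Split: l1_idx=2, l2_idx=7, offset=3
L1[2] = 1
L2[1][7] = 78
paddr = 78 * 8 + 3 = 627

Answer: 627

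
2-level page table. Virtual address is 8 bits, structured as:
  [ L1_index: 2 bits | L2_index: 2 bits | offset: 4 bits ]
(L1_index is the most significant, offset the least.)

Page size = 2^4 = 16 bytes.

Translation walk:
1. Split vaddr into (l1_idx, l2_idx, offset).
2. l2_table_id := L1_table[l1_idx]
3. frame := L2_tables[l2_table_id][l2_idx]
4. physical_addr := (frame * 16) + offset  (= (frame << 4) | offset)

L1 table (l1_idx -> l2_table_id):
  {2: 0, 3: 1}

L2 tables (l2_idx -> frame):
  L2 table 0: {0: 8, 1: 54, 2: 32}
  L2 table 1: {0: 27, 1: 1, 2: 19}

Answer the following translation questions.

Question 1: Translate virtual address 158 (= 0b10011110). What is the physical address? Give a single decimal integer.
vaddr = 158 = 0b10011110
Split: l1_idx=2, l2_idx=1, offset=14
L1[2] = 0
L2[0][1] = 54
paddr = 54 * 16 + 14 = 878

Answer: 878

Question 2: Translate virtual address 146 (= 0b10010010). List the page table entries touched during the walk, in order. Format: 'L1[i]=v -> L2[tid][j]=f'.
Answer: L1[2]=0 -> L2[0][1]=54

Derivation:
vaddr = 146 = 0b10010010
Split: l1_idx=2, l2_idx=1, offset=2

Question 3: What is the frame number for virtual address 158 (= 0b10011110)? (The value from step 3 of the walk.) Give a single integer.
vaddr = 158: l1_idx=2, l2_idx=1
L1[2] = 0; L2[0][1] = 54

Answer: 54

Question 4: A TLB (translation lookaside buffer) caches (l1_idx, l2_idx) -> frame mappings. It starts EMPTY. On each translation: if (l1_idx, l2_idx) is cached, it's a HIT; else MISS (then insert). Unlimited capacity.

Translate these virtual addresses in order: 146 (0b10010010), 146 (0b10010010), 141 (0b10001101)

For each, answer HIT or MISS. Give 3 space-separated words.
vaddr=146: (2,1) not in TLB -> MISS, insert
vaddr=146: (2,1) in TLB -> HIT
vaddr=141: (2,0) not in TLB -> MISS, insert

Answer: MISS HIT MISS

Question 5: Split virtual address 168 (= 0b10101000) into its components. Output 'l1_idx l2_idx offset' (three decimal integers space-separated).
vaddr = 168 = 0b10101000
  top 2 bits -> l1_idx = 2
  next 2 bits -> l2_idx = 2
  bottom 4 bits -> offset = 8

Answer: 2 2 8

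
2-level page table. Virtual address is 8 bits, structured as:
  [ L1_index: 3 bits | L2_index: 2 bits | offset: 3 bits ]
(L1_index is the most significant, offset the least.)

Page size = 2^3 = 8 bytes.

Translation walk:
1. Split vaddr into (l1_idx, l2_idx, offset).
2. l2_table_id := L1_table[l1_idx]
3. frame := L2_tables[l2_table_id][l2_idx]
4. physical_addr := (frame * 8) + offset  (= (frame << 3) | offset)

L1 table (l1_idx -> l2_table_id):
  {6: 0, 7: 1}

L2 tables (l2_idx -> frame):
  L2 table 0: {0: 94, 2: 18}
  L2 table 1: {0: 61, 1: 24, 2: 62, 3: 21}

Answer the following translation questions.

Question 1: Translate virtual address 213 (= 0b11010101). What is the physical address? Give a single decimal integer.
vaddr = 213 = 0b11010101
Split: l1_idx=6, l2_idx=2, offset=5
L1[6] = 0
L2[0][2] = 18
paddr = 18 * 8 + 5 = 149

Answer: 149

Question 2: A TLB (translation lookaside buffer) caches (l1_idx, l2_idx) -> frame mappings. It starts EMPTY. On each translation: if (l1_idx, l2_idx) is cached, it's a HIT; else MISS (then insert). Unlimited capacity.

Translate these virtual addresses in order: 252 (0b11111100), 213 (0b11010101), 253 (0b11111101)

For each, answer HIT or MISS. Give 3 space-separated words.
Answer: MISS MISS HIT

Derivation:
vaddr=252: (7,3) not in TLB -> MISS, insert
vaddr=213: (6,2) not in TLB -> MISS, insert
vaddr=253: (7,3) in TLB -> HIT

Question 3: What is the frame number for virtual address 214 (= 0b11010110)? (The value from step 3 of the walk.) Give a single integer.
vaddr = 214: l1_idx=6, l2_idx=2
L1[6] = 0; L2[0][2] = 18

Answer: 18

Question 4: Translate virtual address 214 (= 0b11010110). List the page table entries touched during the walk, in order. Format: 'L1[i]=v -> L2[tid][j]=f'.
vaddr = 214 = 0b11010110
Split: l1_idx=6, l2_idx=2, offset=6

Answer: L1[6]=0 -> L2[0][2]=18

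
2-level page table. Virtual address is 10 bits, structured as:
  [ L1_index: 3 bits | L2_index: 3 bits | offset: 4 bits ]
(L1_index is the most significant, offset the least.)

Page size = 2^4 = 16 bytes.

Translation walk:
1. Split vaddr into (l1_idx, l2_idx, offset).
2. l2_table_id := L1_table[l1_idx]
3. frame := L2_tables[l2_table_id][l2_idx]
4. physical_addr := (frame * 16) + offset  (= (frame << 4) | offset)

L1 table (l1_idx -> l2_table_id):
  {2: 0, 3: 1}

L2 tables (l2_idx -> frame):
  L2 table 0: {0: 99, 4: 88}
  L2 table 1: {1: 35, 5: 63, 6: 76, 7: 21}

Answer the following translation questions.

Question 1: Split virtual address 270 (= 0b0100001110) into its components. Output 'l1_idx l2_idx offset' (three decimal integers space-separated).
vaddr = 270 = 0b0100001110
  top 3 bits -> l1_idx = 2
  next 3 bits -> l2_idx = 0
  bottom 4 bits -> offset = 14

Answer: 2 0 14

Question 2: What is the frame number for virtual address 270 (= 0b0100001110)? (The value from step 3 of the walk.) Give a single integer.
vaddr = 270: l1_idx=2, l2_idx=0
L1[2] = 0; L2[0][0] = 99

Answer: 99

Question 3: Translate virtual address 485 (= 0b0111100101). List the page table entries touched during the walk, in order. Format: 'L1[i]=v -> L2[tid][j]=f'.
Answer: L1[3]=1 -> L2[1][6]=76

Derivation:
vaddr = 485 = 0b0111100101
Split: l1_idx=3, l2_idx=6, offset=5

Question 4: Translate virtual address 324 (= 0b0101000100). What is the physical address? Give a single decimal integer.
Answer: 1412

Derivation:
vaddr = 324 = 0b0101000100
Split: l1_idx=2, l2_idx=4, offset=4
L1[2] = 0
L2[0][4] = 88
paddr = 88 * 16 + 4 = 1412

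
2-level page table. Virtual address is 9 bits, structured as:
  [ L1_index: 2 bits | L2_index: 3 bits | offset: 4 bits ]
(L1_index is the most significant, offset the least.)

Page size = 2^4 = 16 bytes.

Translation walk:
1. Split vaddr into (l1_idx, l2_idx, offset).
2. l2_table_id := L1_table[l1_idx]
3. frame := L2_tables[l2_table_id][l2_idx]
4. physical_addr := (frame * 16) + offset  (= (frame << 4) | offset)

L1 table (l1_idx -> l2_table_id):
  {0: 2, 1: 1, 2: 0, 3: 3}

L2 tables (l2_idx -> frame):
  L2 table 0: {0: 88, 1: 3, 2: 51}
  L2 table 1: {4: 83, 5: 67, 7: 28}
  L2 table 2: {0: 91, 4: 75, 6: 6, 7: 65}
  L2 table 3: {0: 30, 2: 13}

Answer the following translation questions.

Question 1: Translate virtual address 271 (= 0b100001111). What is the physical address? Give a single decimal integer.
Answer: 1423

Derivation:
vaddr = 271 = 0b100001111
Split: l1_idx=2, l2_idx=0, offset=15
L1[2] = 0
L2[0][0] = 88
paddr = 88 * 16 + 15 = 1423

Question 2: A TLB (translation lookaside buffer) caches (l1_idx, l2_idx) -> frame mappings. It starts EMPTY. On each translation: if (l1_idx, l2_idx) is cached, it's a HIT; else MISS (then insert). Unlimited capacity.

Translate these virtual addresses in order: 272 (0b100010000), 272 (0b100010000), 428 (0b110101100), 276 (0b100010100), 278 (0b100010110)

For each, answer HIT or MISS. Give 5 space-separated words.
Answer: MISS HIT MISS HIT HIT

Derivation:
vaddr=272: (2,1) not in TLB -> MISS, insert
vaddr=272: (2,1) in TLB -> HIT
vaddr=428: (3,2) not in TLB -> MISS, insert
vaddr=276: (2,1) in TLB -> HIT
vaddr=278: (2,1) in TLB -> HIT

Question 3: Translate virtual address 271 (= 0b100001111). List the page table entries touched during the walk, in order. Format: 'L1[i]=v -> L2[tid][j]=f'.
Answer: L1[2]=0 -> L2[0][0]=88

Derivation:
vaddr = 271 = 0b100001111
Split: l1_idx=2, l2_idx=0, offset=15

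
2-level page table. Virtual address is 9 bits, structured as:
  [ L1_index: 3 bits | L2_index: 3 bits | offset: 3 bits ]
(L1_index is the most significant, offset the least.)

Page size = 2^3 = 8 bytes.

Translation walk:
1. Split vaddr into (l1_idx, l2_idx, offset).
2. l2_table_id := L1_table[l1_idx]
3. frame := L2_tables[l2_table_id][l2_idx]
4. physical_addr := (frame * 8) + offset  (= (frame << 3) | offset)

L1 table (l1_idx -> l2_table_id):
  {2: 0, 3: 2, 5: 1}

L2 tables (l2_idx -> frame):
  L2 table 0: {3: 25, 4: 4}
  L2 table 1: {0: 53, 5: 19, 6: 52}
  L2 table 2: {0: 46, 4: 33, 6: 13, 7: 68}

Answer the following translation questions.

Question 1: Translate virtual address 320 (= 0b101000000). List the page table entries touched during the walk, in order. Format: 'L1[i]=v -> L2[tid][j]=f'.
Answer: L1[5]=1 -> L2[1][0]=53

Derivation:
vaddr = 320 = 0b101000000
Split: l1_idx=5, l2_idx=0, offset=0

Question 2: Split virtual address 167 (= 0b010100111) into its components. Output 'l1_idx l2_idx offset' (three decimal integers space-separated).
vaddr = 167 = 0b010100111
  top 3 bits -> l1_idx = 2
  next 3 bits -> l2_idx = 4
  bottom 3 bits -> offset = 7

Answer: 2 4 7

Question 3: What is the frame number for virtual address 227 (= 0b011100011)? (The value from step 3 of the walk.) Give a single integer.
Answer: 33

Derivation:
vaddr = 227: l1_idx=3, l2_idx=4
L1[3] = 2; L2[2][4] = 33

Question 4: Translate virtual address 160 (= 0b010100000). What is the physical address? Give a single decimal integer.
vaddr = 160 = 0b010100000
Split: l1_idx=2, l2_idx=4, offset=0
L1[2] = 0
L2[0][4] = 4
paddr = 4 * 8 + 0 = 32

Answer: 32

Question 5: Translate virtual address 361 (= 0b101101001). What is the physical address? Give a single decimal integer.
vaddr = 361 = 0b101101001
Split: l1_idx=5, l2_idx=5, offset=1
L1[5] = 1
L2[1][5] = 19
paddr = 19 * 8 + 1 = 153

Answer: 153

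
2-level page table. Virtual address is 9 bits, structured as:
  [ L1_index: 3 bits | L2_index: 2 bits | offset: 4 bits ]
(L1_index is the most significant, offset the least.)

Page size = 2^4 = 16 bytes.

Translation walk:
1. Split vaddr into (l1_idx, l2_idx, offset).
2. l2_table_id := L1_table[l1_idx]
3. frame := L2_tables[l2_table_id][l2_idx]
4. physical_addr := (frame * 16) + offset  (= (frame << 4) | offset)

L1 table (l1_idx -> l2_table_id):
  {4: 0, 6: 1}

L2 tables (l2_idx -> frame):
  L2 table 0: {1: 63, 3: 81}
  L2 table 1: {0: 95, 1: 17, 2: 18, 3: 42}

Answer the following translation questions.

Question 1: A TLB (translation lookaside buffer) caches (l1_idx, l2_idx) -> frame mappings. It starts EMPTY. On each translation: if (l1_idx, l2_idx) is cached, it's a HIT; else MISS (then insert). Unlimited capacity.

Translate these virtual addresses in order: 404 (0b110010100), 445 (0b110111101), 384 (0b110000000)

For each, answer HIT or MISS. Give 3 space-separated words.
Answer: MISS MISS MISS

Derivation:
vaddr=404: (6,1) not in TLB -> MISS, insert
vaddr=445: (6,3) not in TLB -> MISS, insert
vaddr=384: (6,0) not in TLB -> MISS, insert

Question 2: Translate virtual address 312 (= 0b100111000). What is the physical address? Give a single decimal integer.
Answer: 1304

Derivation:
vaddr = 312 = 0b100111000
Split: l1_idx=4, l2_idx=3, offset=8
L1[4] = 0
L2[0][3] = 81
paddr = 81 * 16 + 8 = 1304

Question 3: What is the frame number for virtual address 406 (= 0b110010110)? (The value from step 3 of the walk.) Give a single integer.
Answer: 17

Derivation:
vaddr = 406: l1_idx=6, l2_idx=1
L1[6] = 1; L2[1][1] = 17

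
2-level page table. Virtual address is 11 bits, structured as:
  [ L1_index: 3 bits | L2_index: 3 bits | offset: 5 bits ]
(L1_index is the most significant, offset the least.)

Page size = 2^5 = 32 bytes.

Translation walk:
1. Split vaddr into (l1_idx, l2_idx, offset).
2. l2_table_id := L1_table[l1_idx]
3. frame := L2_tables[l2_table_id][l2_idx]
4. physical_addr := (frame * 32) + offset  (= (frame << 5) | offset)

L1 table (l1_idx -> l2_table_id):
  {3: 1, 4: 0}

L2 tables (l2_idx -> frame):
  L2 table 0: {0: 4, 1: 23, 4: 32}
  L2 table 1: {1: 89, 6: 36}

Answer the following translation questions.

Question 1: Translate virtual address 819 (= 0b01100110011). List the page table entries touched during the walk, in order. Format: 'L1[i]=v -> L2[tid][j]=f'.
vaddr = 819 = 0b01100110011
Split: l1_idx=3, l2_idx=1, offset=19

Answer: L1[3]=1 -> L2[1][1]=89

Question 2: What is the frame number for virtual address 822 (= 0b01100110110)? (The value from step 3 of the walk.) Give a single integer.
Answer: 89

Derivation:
vaddr = 822: l1_idx=3, l2_idx=1
L1[3] = 1; L2[1][1] = 89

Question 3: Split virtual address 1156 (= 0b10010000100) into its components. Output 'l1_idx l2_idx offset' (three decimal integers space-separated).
vaddr = 1156 = 0b10010000100
  top 3 bits -> l1_idx = 4
  next 3 bits -> l2_idx = 4
  bottom 5 bits -> offset = 4

Answer: 4 4 4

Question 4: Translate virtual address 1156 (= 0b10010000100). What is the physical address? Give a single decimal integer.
Answer: 1028

Derivation:
vaddr = 1156 = 0b10010000100
Split: l1_idx=4, l2_idx=4, offset=4
L1[4] = 0
L2[0][4] = 32
paddr = 32 * 32 + 4 = 1028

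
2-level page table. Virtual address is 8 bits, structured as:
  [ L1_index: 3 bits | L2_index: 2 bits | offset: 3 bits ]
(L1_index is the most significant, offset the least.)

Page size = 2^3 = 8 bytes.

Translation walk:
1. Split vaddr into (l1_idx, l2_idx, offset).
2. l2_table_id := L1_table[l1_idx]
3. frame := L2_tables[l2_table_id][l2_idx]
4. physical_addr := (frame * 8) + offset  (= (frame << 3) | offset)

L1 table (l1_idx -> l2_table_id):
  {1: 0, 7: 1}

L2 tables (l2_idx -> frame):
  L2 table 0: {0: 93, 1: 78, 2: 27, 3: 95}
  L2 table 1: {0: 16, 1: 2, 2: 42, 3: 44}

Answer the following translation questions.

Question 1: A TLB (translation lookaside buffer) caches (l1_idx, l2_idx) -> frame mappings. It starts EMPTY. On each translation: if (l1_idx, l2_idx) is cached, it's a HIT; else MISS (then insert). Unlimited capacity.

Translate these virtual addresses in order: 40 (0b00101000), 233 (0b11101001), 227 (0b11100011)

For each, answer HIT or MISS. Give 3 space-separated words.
vaddr=40: (1,1) not in TLB -> MISS, insert
vaddr=233: (7,1) not in TLB -> MISS, insert
vaddr=227: (7,0) not in TLB -> MISS, insert

Answer: MISS MISS MISS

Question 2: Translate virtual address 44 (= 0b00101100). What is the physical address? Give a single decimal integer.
vaddr = 44 = 0b00101100
Split: l1_idx=1, l2_idx=1, offset=4
L1[1] = 0
L2[0][1] = 78
paddr = 78 * 8 + 4 = 628

Answer: 628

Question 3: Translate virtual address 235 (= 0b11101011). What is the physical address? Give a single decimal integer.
Answer: 19

Derivation:
vaddr = 235 = 0b11101011
Split: l1_idx=7, l2_idx=1, offset=3
L1[7] = 1
L2[1][1] = 2
paddr = 2 * 8 + 3 = 19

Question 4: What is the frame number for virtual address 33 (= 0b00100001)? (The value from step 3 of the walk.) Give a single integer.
vaddr = 33: l1_idx=1, l2_idx=0
L1[1] = 0; L2[0][0] = 93

Answer: 93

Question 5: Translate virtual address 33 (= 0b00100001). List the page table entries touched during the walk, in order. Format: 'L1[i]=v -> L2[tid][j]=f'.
Answer: L1[1]=0 -> L2[0][0]=93

Derivation:
vaddr = 33 = 0b00100001
Split: l1_idx=1, l2_idx=0, offset=1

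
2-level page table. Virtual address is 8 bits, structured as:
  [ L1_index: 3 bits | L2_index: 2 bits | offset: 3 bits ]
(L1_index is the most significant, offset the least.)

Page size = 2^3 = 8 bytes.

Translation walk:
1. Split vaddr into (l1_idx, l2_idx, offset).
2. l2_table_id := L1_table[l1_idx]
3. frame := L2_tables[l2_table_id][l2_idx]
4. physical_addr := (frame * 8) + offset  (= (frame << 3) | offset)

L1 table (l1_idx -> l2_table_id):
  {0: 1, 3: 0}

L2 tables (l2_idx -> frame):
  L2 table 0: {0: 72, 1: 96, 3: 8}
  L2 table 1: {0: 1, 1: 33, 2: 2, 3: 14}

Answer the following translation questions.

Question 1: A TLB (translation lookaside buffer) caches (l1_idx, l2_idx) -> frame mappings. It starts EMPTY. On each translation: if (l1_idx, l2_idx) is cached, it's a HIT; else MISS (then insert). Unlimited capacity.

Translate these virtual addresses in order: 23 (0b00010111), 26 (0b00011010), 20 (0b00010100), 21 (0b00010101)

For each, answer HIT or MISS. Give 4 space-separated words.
Answer: MISS MISS HIT HIT

Derivation:
vaddr=23: (0,2) not in TLB -> MISS, insert
vaddr=26: (0,3) not in TLB -> MISS, insert
vaddr=20: (0,2) in TLB -> HIT
vaddr=21: (0,2) in TLB -> HIT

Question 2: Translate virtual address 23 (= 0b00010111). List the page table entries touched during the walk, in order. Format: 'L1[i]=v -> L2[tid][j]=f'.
Answer: L1[0]=1 -> L2[1][2]=2

Derivation:
vaddr = 23 = 0b00010111
Split: l1_idx=0, l2_idx=2, offset=7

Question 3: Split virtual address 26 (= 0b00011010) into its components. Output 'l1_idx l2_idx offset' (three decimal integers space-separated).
vaddr = 26 = 0b00011010
  top 3 bits -> l1_idx = 0
  next 2 bits -> l2_idx = 3
  bottom 3 bits -> offset = 2

Answer: 0 3 2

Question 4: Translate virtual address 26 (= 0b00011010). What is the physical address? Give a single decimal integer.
vaddr = 26 = 0b00011010
Split: l1_idx=0, l2_idx=3, offset=2
L1[0] = 1
L2[1][3] = 14
paddr = 14 * 8 + 2 = 114

Answer: 114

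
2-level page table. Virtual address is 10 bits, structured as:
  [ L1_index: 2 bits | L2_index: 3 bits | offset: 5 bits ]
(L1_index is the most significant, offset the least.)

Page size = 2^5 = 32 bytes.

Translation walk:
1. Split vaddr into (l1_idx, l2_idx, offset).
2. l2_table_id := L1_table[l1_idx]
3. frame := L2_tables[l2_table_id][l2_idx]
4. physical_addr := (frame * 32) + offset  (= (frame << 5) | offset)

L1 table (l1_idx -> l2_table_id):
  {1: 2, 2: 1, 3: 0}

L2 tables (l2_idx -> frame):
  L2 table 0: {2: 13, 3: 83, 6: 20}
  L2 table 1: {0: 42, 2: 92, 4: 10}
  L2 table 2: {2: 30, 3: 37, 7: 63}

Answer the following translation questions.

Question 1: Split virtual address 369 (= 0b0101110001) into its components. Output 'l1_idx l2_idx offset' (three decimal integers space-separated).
Answer: 1 3 17

Derivation:
vaddr = 369 = 0b0101110001
  top 2 bits -> l1_idx = 1
  next 3 bits -> l2_idx = 3
  bottom 5 bits -> offset = 17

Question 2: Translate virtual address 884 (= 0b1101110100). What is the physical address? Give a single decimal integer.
Answer: 2676

Derivation:
vaddr = 884 = 0b1101110100
Split: l1_idx=3, l2_idx=3, offset=20
L1[3] = 0
L2[0][3] = 83
paddr = 83 * 32 + 20 = 2676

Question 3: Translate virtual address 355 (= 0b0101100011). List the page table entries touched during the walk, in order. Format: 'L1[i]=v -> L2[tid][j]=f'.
vaddr = 355 = 0b0101100011
Split: l1_idx=1, l2_idx=3, offset=3

Answer: L1[1]=2 -> L2[2][3]=37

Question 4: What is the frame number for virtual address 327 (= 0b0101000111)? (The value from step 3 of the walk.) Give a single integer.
Answer: 30

Derivation:
vaddr = 327: l1_idx=1, l2_idx=2
L1[1] = 2; L2[2][2] = 30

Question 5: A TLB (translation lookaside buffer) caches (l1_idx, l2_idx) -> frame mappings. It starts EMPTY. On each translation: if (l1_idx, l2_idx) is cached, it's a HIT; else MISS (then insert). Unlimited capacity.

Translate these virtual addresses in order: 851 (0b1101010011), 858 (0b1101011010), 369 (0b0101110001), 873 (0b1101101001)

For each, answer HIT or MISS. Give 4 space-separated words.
vaddr=851: (3,2) not in TLB -> MISS, insert
vaddr=858: (3,2) in TLB -> HIT
vaddr=369: (1,3) not in TLB -> MISS, insert
vaddr=873: (3,3) not in TLB -> MISS, insert

Answer: MISS HIT MISS MISS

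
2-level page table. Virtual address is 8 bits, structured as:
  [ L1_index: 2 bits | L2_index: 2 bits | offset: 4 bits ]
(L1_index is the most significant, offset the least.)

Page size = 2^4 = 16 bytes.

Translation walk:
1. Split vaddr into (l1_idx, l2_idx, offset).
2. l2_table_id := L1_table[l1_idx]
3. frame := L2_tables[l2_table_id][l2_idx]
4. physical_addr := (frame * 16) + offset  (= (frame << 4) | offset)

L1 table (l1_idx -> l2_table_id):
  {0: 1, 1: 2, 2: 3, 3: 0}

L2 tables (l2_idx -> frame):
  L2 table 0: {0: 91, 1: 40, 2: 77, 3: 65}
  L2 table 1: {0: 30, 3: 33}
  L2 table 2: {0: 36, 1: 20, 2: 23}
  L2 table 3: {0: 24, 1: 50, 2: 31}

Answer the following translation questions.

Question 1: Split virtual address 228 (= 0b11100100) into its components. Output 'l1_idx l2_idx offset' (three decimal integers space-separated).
Answer: 3 2 4

Derivation:
vaddr = 228 = 0b11100100
  top 2 bits -> l1_idx = 3
  next 2 bits -> l2_idx = 2
  bottom 4 bits -> offset = 4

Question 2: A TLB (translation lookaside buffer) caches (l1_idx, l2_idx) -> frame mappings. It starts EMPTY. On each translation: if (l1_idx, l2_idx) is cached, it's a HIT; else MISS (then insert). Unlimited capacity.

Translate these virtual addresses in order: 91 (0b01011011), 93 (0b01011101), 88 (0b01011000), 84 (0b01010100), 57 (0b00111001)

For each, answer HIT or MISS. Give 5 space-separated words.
vaddr=91: (1,1) not in TLB -> MISS, insert
vaddr=93: (1,1) in TLB -> HIT
vaddr=88: (1,1) in TLB -> HIT
vaddr=84: (1,1) in TLB -> HIT
vaddr=57: (0,3) not in TLB -> MISS, insert

Answer: MISS HIT HIT HIT MISS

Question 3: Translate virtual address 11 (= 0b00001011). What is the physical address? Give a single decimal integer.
vaddr = 11 = 0b00001011
Split: l1_idx=0, l2_idx=0, offset=11
L1[0] = 1
L2[1][0] = 30
paddr = 30 * 16 + 11 = 491

Answer: 491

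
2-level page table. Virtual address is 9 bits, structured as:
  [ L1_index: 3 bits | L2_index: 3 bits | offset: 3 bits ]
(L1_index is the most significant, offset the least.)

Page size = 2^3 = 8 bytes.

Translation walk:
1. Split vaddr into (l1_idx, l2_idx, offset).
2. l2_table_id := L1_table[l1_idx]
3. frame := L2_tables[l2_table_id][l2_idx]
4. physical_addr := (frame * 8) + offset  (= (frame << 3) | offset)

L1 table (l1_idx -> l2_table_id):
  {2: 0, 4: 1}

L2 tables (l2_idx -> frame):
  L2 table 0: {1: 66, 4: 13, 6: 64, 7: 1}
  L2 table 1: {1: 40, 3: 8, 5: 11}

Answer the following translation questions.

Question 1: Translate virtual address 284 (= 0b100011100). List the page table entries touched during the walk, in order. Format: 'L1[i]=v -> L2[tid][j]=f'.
vaddr = 284 = 0b100011100
Split: l1_idx=4, l2_idx=3, offset=4

Answer: L1[4]=1 -> L2[1][3]=8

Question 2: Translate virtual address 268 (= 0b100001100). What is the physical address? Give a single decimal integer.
Answer: 324

Derivation:
vaddr = 268 = 0b100001100
Split: l1_idx=4, l2_idx=1, offset=4
L1[4] = 1
L2[1][1] = 40
paddr = 40 * 8 + 4 = 324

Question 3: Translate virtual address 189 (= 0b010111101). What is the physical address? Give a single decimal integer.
Answer: 13

Derivation:
vaddr = 189 = 0b010111101
Split: l1_idx=2, l2_idx=7, offset=5
L1[2] = 0
L2[0][7] = 1
paddr = 1 * 8 + 5 = 13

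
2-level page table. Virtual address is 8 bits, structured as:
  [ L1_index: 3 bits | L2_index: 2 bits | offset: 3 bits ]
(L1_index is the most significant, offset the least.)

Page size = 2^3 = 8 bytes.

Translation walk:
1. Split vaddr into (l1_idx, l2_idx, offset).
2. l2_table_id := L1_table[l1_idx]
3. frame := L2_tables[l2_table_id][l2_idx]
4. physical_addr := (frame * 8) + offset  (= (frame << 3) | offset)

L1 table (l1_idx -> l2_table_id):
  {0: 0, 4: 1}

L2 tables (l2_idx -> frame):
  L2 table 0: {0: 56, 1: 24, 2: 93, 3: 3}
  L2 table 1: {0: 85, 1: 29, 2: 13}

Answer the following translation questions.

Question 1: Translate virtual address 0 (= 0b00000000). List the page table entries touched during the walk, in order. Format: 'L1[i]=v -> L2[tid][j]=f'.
vaddr = 0 = 0b00000000
Split: l1_idx=0, l2_idx=0, offset=0

Answer: L1[0]=0 -> L2[0][0]=56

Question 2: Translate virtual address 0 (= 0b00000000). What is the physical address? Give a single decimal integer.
Answer: 448

Derivation:
vaddr = 0 = 0b00000000
Split: l1_idx=0, l2_idx=0, offset=0
L1[0] = 0
L2[0][0] = 56
paddr = 56 * 8 + 0 = 448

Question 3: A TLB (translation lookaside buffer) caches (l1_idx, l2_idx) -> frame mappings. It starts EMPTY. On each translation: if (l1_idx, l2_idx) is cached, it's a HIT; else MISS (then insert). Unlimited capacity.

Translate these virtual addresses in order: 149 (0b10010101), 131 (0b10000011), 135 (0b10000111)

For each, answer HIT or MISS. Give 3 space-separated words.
vaddr=149: (4,2) not in TLB -> MISS, insert
vaddr=131: (4,0) not in TLB -> MISS, insert
vaddr=135: (4,0) in TLB -> HIT

Answer: MISS MISS HIT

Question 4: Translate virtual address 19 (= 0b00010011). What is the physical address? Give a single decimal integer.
Answer: 747

Derivation:
vaddr = 19 = 0b00010011
Split: l1_idx=0, l2_idx=2, offset=3
L1[0] = 0
L2[0][2] = 93
paddr = 93 * 8 + 3 = 747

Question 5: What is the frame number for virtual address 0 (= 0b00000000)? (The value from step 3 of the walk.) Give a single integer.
Answer: 56

Derivation:
vaddr = 0: l1_idx=0, l2_idx=0
L1[0] = 0; L2[0][0] = 56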